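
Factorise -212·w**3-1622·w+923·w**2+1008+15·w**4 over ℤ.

By the rational root theorem, w = 9/5 is a root, giving the factor (5·w-9) and quotient 3·w**3-37·w**2+118·w-112.
Continuing, w = 8 is a root, so (w-8) is a factor; dividing leaves 3·w**2-13·w+14.
The remaining quadratic factors as (w-2)(3·w-7).

(3·w-7)·(5·w-9)·(w-2)·(w-8)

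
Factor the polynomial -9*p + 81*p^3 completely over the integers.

9*p*(3*p + 1)*(3*p - 1)

Factor out 9*p, leaving 9*p^2 - 1, which is a difference of two squares.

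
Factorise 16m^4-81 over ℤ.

Write as (4m^2)² − (9)², then factor 4m^2-9 once more.

(2m+3)(2m-3)(4m^2+9)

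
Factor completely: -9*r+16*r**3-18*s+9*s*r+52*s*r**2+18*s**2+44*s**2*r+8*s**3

(4*s+4*r-3)*(s+4*r+3)*(2*s+r)

Group: 2*s*(4*s**2+20*s*r+9*s+16*r**2-9) + r*(4*s**2+20*s*r+9*s+16*r**2-9); both groups contain (4*s**2+20*s*r+9*s+16*r**2-9), so (2*s+r) is a factor with cofactor 4*s**2+20*s*r+9*s+16*r**2-9.
The cofactor groups again: 4*s**2+20*s*r+9*s+16*r**2-9 = 4*s*(s+4*r+3) + (4*r-3)*(s+4*r+3); both groups contain (s+4*r+3), giving (4*s+4*r-3)*(s+4*r+3).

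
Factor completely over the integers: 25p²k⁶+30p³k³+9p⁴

Pull out the common factor p², leaving 9p²+30pk³+25k⁶.
Recognize a perfect-square trinomial with the parts 3p and 5k³.

p²(3p+5k³)²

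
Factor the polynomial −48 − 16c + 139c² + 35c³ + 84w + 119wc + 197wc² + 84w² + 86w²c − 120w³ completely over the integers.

Group: 6w(−20w² + 31wc + 4w + 7c² + 32c + 16) + (5c − 3)(−20w² + 31wc + 4w + 7c² + 32c + 16); both groups contain (−20w² + 31wc + 4w + 7c² + 32c + 16), so (6w + 5c − 3) is a factor with cofactor −20w² + 31wc + 4w + 7c² + 32c + 16.
The cofactor groups again: −20w² + 31wc + 4w + 7c² + 32c + 16 = −4w(5w + c + 4) + (7c + 4)(5w + c + 4); both groups contain (5w + c + 4), giving −(4w − 7c − 4)(5w + c + 4).

−(4w − 7c − 4)(6w + 5c − 3)(5w + c + 4)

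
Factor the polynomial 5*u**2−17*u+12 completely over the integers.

Need a pair with product 5·12 = 60 and sum −17: that's −5 and −12.
Split the middle term: 5*u**2−5*u − 12*u+12 = 5*u*(u−1) − 12*(u−1).

(5*u−12)*(u−1)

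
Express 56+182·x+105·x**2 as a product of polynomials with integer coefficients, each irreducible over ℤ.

7·(3·x+4)·(5·x+2)

Pull out the common factor 7, then factor the remaining trinomial.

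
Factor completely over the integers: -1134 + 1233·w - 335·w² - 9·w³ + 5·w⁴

By the rational root theorem, w = 2 is a root, so (w - 2) is a factor; dividing leaves 5·w³ + w² - 333·w + 567.
Next, w = 9/5 is a root, giving the factor (5·w - 9) and quotient w² + 2·w - 63.
The remaining quadratic factors as (w - 7)(w + 9).

(5·w - 9)·(w + 9)·(w - 2)·(w - 7)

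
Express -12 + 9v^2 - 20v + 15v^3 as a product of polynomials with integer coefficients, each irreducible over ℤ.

(5v + 3)(3v^2 - 4)

Group as (15v^3 - 20v) + (9v^2 - 12) = 5v(3v^2 - 4) + 3(3v^2 - 4).
Both groups share the factor (3v^2 - 4).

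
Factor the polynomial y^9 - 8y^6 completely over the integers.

Factor out y^6 first: what remains is y^3 - 8.
Recognize a difference of cubes with the parts y and 2.

y^6(y - 2)(y^2 + 2y + 4)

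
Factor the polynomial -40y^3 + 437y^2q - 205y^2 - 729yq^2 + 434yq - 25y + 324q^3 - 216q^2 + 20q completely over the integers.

Group: y(-40y^2 + 77yq - 5y - 36q^2 + 4q) + (-9q + 5)(-40y^2 + 77yq - 5y - 36q^2 + 4q); both groups contain (-40y^2 + 77yq - 5y - 36q^2 + 4q), so (y - 9q + 5) is a factor with cofactor -40y^2 + 77yq - 5y - 36q^2 + 4q.
The cofactor groups again: -40y^2 + 77yq - 5y - 36q^2 + 4q = -8y(5y - 4q) + (9q - 1)(5y - 4q); both groups contain (5y - 4q), giving -(8y - 9q + 1)(5y - 4q).

-(5y - 4q)(8y - 9q + 1)(y - 9q + 5)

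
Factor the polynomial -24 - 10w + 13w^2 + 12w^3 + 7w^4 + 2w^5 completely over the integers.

(2w + 3)(w + 2)(w - 1)(w^2 + w + 4)

Among the possible rational roots, w = 1 is a root, giving the factor (w - 1) and quotient 2w^4 + 9w^3 + 21w^2 + 34w + 24.
Continuing, w = -2 is a root, giving the factor (w + 2) and quotient 2w^3 + 5w^2 + 11w + 12.
Next, w = -3/2 is a root, so (2w + 3) divides it; the quotient is w^2 + w + 4.
The quadratic w^2 + w + 4 has discriminant -15 < 0 and is irreducible over ℤ.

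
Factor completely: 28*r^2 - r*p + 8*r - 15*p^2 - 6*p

(4*r - 3*p)*(7*r + 5*p + 2)

Group: 7*r*(4*r - 3*p) + (5*p + 2)*(4*r - 3*p); both groups contain (4*r - 3*p).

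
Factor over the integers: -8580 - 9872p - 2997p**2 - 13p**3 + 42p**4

Testing divisors of the constant over divisors of the leading coefficient, p = 10 is a root, so (p - 10) is a factor; dividing leaves 42p**3 + 407p**2 + 1073p + 858.
Then p = -6 is a root, so (p + 6) divides it; the quotient is 42p**2 + 155p + 143.
The remaining quadratic factors as (6p + 11)(7p + 13).

(6p + 11)(7p + 13)(p + 6)(p - 10)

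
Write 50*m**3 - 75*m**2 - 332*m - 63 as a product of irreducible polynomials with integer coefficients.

Testing divisors of the constant over divisors of the leading coefficient, m = 7/2 is a root, so (2*m - 7) divides it; the quotient is 25*m**2 + 50*m + 9.
The remaining quadratic factors as (5*m + 1)(5*m + 9).

(2*m - 7)*(5*m + 1)*(5*m + 9)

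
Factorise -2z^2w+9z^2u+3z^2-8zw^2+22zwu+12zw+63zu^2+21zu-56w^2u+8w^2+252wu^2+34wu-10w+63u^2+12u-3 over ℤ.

Group: z(-2zw+9zu+3z-8w^2+36wu+10w+9u+3) + (7u-1)(-2zw+9zu+3z-8w^2+36wu+10w+9u+3); both groups contain (-2zw+9zu+3z-8w^2+36wu+10w+9u+3), so (z+7u-1) is a factor with cofactor -2zw+9zu+3z-8w^2+36wu+10w+9u+3.
The cofactor groups again: -2zw+9zu+3z-8w^2+36wu+10w+9u+3 = -2w(z+4w+1) + (9u+3)(z+4w+1); both groups contain (z+4w+1), giving -(2w-9u-3)(z+4w+1).

-(2w-9u-3)(z+4w+1)(z+7u-1)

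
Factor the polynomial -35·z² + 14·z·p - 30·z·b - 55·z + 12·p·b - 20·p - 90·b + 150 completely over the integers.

Group: -7·z·(5·z - 2·p + 15) + (-6·b + 10)·(5·z - 2·p + 15); both groups contain (5·z - 2·p + 15).

-(5·z - 2·p + 15)·(7·z + 6·b - 10)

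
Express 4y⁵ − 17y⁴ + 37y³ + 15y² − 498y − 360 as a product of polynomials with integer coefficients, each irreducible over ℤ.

(4y + 3)(y + 2)(y − 4)(y² − 3y + 15)

Among the possible rational roots, y = −2 is a root, giving the factor (y + 2) and quotient 4y⁴ − 25y³ + 87y² − 159y − 180.
Continuing, y = −3/4 is a root, so (4y + 3) divides it; the quotient is y³ − 7y² + 27y − 60.
Next, y = 4 is a root, so (y − 4) is a factor; dividing leaves y² − 3y + 15.
The quadratic y² − 3y + 15 has discriminant −51 < 0 and is irreducible over ℤ.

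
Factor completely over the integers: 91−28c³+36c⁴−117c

Group as (36c⁴−117c) + (−28c³+91) = 9c(4c³−13) − 7(4c³−13).
Both groups share the factor (4c³−13).

(9c−7)(4c³−13)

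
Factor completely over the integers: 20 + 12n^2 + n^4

(n^2 + 10)(n^2 + 2)

Substitute u = n^2 to get a quadratic in u, then factor.
n^2 + 10 is irreducible over ℤ (always positive, so no real roots).
n^2 + 2 is irreducible over ℤ (always positive, so no real roots).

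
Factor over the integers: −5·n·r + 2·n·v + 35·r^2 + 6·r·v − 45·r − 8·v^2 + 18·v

−(5·r − 2·v)·(n − 7·r − 4·v + 9)

Group: −n·(5·r − 2·v) + (7·r + 4·v − 9)·(5·r − 2·v); both groups contain (5·r − 2·v).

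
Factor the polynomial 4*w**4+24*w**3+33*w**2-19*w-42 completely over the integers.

(2*w+3)*(2*w+7)*(w+2)*(w-1)

Testing divisors of the constant over divisors of the leading coefficient, w = -7/2 is a root, so (2*w+7) is a factor; dividing leaves 2*w**3+5*w**2-w-6.
Then w = 1 is a root, so (w-1) is a factor; dividing leaves 2*w**2+7*w+6.
The remaining quadratic factors as (w+2)(2*w+3).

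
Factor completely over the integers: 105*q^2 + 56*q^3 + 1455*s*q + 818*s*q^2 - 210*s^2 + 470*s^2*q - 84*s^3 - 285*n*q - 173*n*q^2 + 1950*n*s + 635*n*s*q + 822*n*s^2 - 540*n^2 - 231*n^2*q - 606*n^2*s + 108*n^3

(3*n - 6*s - 8*q - 15)*(4*n - 14*s - q)*(9*n - s + 7*q)

Group: 4*n*(27*n^2 - 57*n*s - 51*n*q - 135*n + 6*s^2 - 34*s*q + 15*s - 56*q^2 - 105*q) + (-14*s - q)*(27*n^2 - 57*n*s - 51*n*q - 135*n + 6*s^2 - 34*s*q + 15*s - 56*q^2 - 105*q); both groups contain (27*n^2 - 57*n*s - 51*n*q - 135*n + 6*s^2 - 34*s*q + 15*s - 56*q^2 - 105*q), so (4*n - 14*s - q) is a factor with cofactor 27*n^2 - 57*n*s - 51*n*q - 135*n + 6*s^2 - 34*s*q + 15*s - 56*q^2 - 105*q.
The cofactor groups again: 27*n^2 - 57*n*s - 51*n*q - 135*n + 6*s^2 - 34*s*q + 15*s - 56*q^2 - 105*q = 3*n*(9*n - s + 7*q) + (-6*s - 8*q - 15)*(9*n - s + 7*q); both groups contain (9*n - s + 7*q), giving (3*n - 6*s - 8*q - 15)*(9*n - s + 7*q).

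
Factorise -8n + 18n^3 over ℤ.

2n(3n + 2)(3n - 2)

Pull out the common factor 2n; 9n^2 - 4 is a difference of squares.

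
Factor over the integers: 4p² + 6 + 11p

Need a pair with product 4·6 = 24 and sum 11: that's 3 and 8.
Split the middle term: 4p² + 3p + 8p + 6 = p(4p + 3) + 2(4p + 3).

(4p + 3)(p + 2)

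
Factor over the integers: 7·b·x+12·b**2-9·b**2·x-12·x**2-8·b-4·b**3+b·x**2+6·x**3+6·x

Group: b·(-4·b**2-b·x+4·b+3·x**2-3·x) + (2·x-2)·(-4·b**2-b·x+4·b+3·x**2-3·x); both groups contain (-4·b**2-b·x+4·b+3·x**2-3·x), so (b+2·x-2) is a factor with cofactor -4·b**2-b·x+4·b+3·x**2-3·x.
The cofactor groups again: -4·b**2-b·x+4·b+3·x**2-3·x = -4·b·(b+x-1) + 3·x·(b+x-1); both groups contain (b+x-1), giving -(4·b-3·x)·(b+x-1).

-(4·b-3·x)·(b+2·x-2)·(b+x-1)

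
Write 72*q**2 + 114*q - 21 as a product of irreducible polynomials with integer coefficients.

Pull out the common factor 3, then factor the remaining trinomial.

3*(4*q + 7)*(6*q - 1)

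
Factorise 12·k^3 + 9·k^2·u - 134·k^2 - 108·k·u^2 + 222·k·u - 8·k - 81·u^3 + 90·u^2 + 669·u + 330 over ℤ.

(3·k - 9·u - 5)·(4·k + 3·u + 6)·(k + 3·u - 11)

Group: 3·k·(4·k^2 + 15·k·u - 38·k + 9·u^2 - 15·u - 66) + (-9·u - 5)·(4·k^2 + 15·k·u - 38·k + 9·u^2 - 15·u - 66); both groups contain (4·k^2 + 15·k·u - 38·k + 9·u^2 - 15·u - 66), so (3·k - 9·u - 5) is a factor with cofactor 4·k^2 + 15·k·u - 38·k + 9·u^2 - 15·u - 66.
The cofactor groups again: 4·k^2 + 15·k·u - 38·k + 9·u^2 - 15·u - 66 = 4·k·(k + 3·u - 11) + (3·u + 6)·(k + 3·u - 11); both groups contain (k + 3·u - 11), giving (4·k + 3·u + 6)·(k + 3·u - 11).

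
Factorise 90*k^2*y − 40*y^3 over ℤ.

Factor out 10*y, leaving 9*k^2 − 4*y^2, which is a difference of two squares.

10*y*(3*k + 2*y)*(3*k − 2*y)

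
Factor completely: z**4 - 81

(z + 3)·(z - 3)·(z**2 + 9)

Write as (z**2)² − (9)², then factor z**2 - 9 once more.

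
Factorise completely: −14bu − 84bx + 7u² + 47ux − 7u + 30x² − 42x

Group: −14b(u + 6x) + (7u + 5x − 7)(u + 6x); both groups contain (u + 6x).

−(14b − 7u − 5x + 7)(u + 6x)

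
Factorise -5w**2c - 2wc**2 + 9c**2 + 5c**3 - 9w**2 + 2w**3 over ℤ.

Group: w(2w**2 - 3wc - 9w - 5c**2 - 9c) - c(2w**2 - 3wc - 9w - 5c**2 - 9c); both groups contain (2w**2 - 3wc - 9w - 5c**2 - 9c), so (w - c) is a factor with cofactor 2w**2 - 3wc - 9w - 5c**2 - 9c.
The cofactor groups again: 2w**2 - 3wc - 9w - 5c**2 - 9c = 2w(w + c) + (-5c - 9)(w + c); both groups contain (w + c), giving (2w - 5c - 9)(w + c).

(2w - 5c - 9)(w - c)(w + c)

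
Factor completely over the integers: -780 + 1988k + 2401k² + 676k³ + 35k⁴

(5k + 13)(7k - 2)(k + 15)(k + 2)

By the rational root theorem, k = -13/5 is a root, so (5k + 13) is a factor; dividing leaves 7k³ + 117k² + 176k - 60.
Next, k = -15 is a root, so (k + 15) is a factor; dividing leaves 7k² + 12k - 4.
The remaining quadratic factors as (7k - 2)(k + 2).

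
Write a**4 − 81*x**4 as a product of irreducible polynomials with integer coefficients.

(a)⁴ − (3*x)⁴ = ((a)² − (3*x)²)((a)² + (3*x)²); the first factor splits again, the second (a**2 + 9*x**2) is irreducible.

(a + 3*x)*(a − 3*x)*(a**2 + 9*x**2)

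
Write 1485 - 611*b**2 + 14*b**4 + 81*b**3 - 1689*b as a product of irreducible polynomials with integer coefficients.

Trying the rational-root candidates, b = -3 is a root, so (b + 3) is a factor; dividing leaves 14*b**3 + 39*b**2 - 728*b + 495.
Next, b = -9 is a root, giving the factor (b + 9) and quotient 14*b**2 - 87*b + 55.
The remaining quadratic factors as (7*b - 5)(2*b - 11).

(2*b - 11)*(7*b - 5)*(b + 3)*(b + 9)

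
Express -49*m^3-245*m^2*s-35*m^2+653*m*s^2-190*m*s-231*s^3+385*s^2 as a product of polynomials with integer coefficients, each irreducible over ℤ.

-(7*m-11*s)*(7*m-3*s+5)*(m+7*s)

Group: m*(-49*m^2+98*m*s-35*m-33*s^2+55*s) + 7*s*(-49*m^2+98*m*s-35*m-33*s^2+55*s); both groups contain (-49*m^2+98*m*s-35*m-33*s^2+55*s), so (m+7*s) is a factor with cofactor -49*m^2+98*m*s-35*m-33*s^2+55*s.
The cofactor groups again: -49*m^2+98*m*s-35*m-33*s^2+55*s = -7*m*(7*m-3*s+5) + 11*s*(7*m-3*s+5); both groups contain (7*m-3*s+5), giving -(7*m-11*s)*(7*m-3*s+5).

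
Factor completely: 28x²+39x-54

Need a pair with product 28·(-54) = -1512 and sum 39: that's 63 and -24.
Split the middle term: 28x²+63x - 24x-54 = 7x(4x+9) - 6(4x+9).

(4x+9)(7x-6)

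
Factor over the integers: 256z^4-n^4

(4z-n)(4z+n)(16z^2+n^2)

Write as (16z^2)² − (n^2)², then factor 16z^2-n^2 once more.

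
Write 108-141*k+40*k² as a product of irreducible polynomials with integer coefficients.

(5*k-12)*(8*k-9)

Need a pair with product 40·108 = 4320 and sum -141: that's -96 and -45.
Split the middle term: 40*k²-96*k - 45*k+108 = 8*k*(5*k-12) - 9*(5*k-12).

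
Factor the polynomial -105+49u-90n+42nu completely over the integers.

(6n+7)(7u-15)

Group as (42nu-90n) + (49u-105) = 6n(7u-15) + 7(7u-15).
Both groups share the factor (7u-15).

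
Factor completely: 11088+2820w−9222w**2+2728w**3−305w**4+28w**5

By the rational root theorem, w = 4 is a root, so (w−4) is a factor; dividing leaves 28w**4−193w**3+1956w**2−1398w−2772.
Next, w = 7/4 is a root, so (4w−7) is a factor; dividing leaves 7w**3−36w**2+426w+396.
Then w = −6/7 is a root, giving the factor (7w+6) and quotient w**2−6w+66.
The quadratic w**2−6w+66 has discriminant −228 < 0 and is irreducible over ℤ.

(4w−7)(7w+6)(w−4)(w**2−6w+66)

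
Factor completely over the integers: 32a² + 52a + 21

Need a pair with product 32·21 = 672 and sum 52: that's 28 and 24.
Split the middle term: 32a² + 28a + 24a + 21 = 4a(8a + 7) + 3(8a + 7).

(4a + 3)(8a + 7)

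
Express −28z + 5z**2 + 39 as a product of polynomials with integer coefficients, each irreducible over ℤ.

(5z − 13)(z − 3)

Need a pair with product 5·39 = 195 and sum −28: that's −15 and −13.
Split the middle term: 5z**2 − 15z − 13z + 39 = 5z(z − 3) − 13(z − 3).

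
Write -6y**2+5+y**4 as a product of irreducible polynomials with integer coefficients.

(y+1)(y-1)(y**2-5)

Substitute u = y**2 to get a quadratic in u, then factor.
y**2-5 is irreducible over ℤ (5 is not a perfect square).
y**2-1 is a difference of squares.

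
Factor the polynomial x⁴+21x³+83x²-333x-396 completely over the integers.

(x+1)(x+11)(x+12)(x-3)

Testing divisors of the constant over divisors of the leading coefficient, x = -11 is a root, so (x+11) is a factor; dividing leaves x³+10x²-27x-36.
Next, x = -1 is a root, giving the factor (x+1) and quotient x²+9x-36.
The remaining quadratic factors as (x+12)(x-3).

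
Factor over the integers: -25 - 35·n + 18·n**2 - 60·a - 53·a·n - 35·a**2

-(5·a + 9·n + 5)·(7·a - 2·n + 5)

Group: -5·a·(7·a - 2·n + 5) + (-9·n - 5)·(7·a - 2·n + 5); both groups contain (7·a - 2·n + 5).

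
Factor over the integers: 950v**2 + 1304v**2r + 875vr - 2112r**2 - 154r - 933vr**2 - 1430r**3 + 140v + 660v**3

Group: 6v(110v**2 - 21vr + 140v - 110r**2 - 154r) + (13r + 1)(110v**2 - 21vr + 140v - 110r**2 - 154r); both groups contain (110v**2 - 21vr + 140v - 110r**2 - 154r), so (6v + 13r + 1) is a factor with cofactor 110v**2 - 21vr + 140v - 110r**2 - 154r.
The cofactor groups again: 110v**2 - 21vr + 140v - 110r**2 - 154r = 10v(11v + 10r + 14) - 11r(11v + 10r + 14); both groups contain (11v + 10r + 14), giving (10v - 11r)(11v + 10r + 14).

(10v - 11r)(11v + 10r + 14)(6v + 13r + 1)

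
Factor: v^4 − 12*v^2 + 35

Substitute u = v^2 to get a quadratic in u, then factor.
v^2 − 5 is irreducible over ℤ (5 is not a perfect square).
v^2 − 7 is irreducible over ℤ (7 is not a perfect square).

(v^2 − 5)*(v^2 − 7)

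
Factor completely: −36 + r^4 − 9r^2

(r^2 + 3)(r^2 − 12)

Substitute u = r^2 to get a quadratic in u, then factor.
r^2 − 12 is irreducible over ℤ (12 is not a perfect square).
r^2 + 3 is irreducible over ℤ (always positive, so no real roots).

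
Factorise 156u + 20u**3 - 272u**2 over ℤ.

4u(5u - 3)(u - 13)

Pull out the common factor 4u, then factor the remaining trinomial.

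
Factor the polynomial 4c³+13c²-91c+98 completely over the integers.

(4c-7)(c+7)(c-2)

Among the possible rational roots, c = 2 is a root, so (c-2) is a factor; dividing leaves 4c²+21c-49.
The remaining quadratic factors as (4c-7)(c+7).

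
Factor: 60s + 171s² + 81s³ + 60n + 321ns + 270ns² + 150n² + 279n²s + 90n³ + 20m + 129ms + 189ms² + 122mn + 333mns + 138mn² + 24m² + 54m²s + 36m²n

(6m + 5n + 3s + 5)(6n + 9s + 4)(m + 3n + 3s)

Group: 6n(6m² + 23mn + 21ms + 5m + 15n² + 24ns + 15n + 9s² + 15s) + (9s + 4)(6m² + 23mn + 21ms + 5m + 15n² + 24ns + 15n + 9s² + 15s); both groups contain (6m² + 23mn + 21ms + 5m + 15n² + 24ns + 15n + 9s² + 15s), so (6n + 9s + 4) is a factor with cofactor 6m² + 23mn + 21ms + 5m + 15n² + 24ns + 15n + 9s² + 15s.
The cofactor groups again: 6m² + 23mn + 21ms + 5m + 15n² + 24ns + 15n + 9s² + 15s = m(6m + 5n + 3s + 5) + (3n + 3s)(6m + 5n + 3s + 5); both groups contain (6m + 5n + 3s + 5), giving (m + 3n + 3s)(6m + 5n + 3s + 5).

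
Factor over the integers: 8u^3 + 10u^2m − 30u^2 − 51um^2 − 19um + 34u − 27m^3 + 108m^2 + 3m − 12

(4u − 9m − 3)(u + 3m − 1)(2u + m − 4)

Group: 2u(4u^2 + 3um − 7u − 27m^2 + 3) + (m − 4)(4u^2 + 3um − 7u − 27m^2 + 3); both groups contain (4u^2 + 3um − 7u − 27m^2 + 3), so (2u + m − 4) is a factor with cofactor 4u^2 + 3um − 7u − 27m^2 + 3.
The cofactor groups again: 4u^2 + 3um − 7u − 27m^2 + 3 = u(4u − 9m − 3) + (3m − 1)(4u − 9m − 3); both groups contain (4u − 9m − 3), giving (u + 3m − 1)(4u − 9m − 3).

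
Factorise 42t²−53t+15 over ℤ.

Need a pair with product 42·15 = 630 and sum −53: that's −18 and −35.
Split the middle term: 42t²−18t − 35t+15 = 6t(7t−3) − 5(7t−3).

(6t−5)(7t−3)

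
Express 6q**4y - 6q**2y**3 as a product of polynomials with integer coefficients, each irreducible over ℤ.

Every term has a factor of 6q**2y. Then q**2 - y**2 = (q)² − (y)².

6q**2y(q + y)(q - y)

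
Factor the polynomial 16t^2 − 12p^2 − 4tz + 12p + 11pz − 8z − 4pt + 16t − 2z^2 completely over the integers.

Group: −3p(4p − 4t − z − 4) + (−4t + 2z)(4p − 4t − z − 4); both groups contain (4p − 4t − z − 4).

−(3p + 4t − 2z)(4p − 4t − z − 4)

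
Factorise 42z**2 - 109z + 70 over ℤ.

(6z - 7)(7z - 10)

Need a pair with product 42·70 = 2940 and sum -109: that's -60 and -49.
Split the middle term: 42z**2 - 60z - 49z + 70 = 6z(7z - 10) - 7(7z - 10).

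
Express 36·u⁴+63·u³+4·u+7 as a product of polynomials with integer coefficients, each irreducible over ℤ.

(4·u+7)·(9·u³+1)

Group as (36·u⁴+4·u) + (63·u³+7) = 4·u·(9·u³+1) + 7·(9·u³+1).
Both groups share the factor (9·u³+1).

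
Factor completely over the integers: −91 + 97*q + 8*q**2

Need a pair with product 8·(−91) = −728 and sum 97: that's 104 and −7.
Split the middle term: 8*q**2 + 104*q − 7*q − 91 = 8*q*(q + 13) − 7*(q + 13).

(8*q − 7)*(q + 13)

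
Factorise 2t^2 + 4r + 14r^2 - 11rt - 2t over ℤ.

Group: 2r(7r - 2t + 2) - t(7r - 2t + 2); both groups contain (7r - 2t + 2).

(2r - t)(7r - 2t + 2)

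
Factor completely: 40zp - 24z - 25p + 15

(5p - 3)(8z - 5)

Group as (40zp - 24z) + (-25p + 15) = 8z(5p - 3) - 5(5p - 3).
Both groups share the factor (5p - 3).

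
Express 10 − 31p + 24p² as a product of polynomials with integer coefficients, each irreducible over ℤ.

(3p − 2)(8p − 5)

Need a pair with product 24·10 = 240 and sum −31: that's −16 and −15.
Split the middle term: 24p² − 16p − 15p + 10 = 8p(3p − 2) − 5(3p − 2).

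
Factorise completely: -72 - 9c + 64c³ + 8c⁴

(c + 8)(8c³ - 9)

Group as (8c⁴ - 9c) + (64c³ - 72) = c(8c³ - 9) + 8(8c³ - 9).
Both groups share the factor (8c³ - 9).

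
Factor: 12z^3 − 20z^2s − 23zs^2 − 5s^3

(2z − 5s)(2z + s)(3z + s)

Group: 2z(6z^2 + 5zs + s^2) − 5s(6z^2 + 5zs + s^2); both groups contain (6z^2 + 5zs + s^2), so (2z − 5s) is a factor with cofactor 6z^2 + 5zs + s^2.
The cofactor groups again: 6z^2 + 5zs + s^2 = 2z(3z + s) + s(3z + s); both groups contain (3z + s), giving (2z + s)(3z + s).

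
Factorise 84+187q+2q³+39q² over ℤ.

Among the possible rational roots, q = −12 is a root, so (q+12) divides it; the quotient is 2q²+15q+7.
The remaining quadratic factors as (q+7)(2q+1).

(2q+1)(q+12)(q+7)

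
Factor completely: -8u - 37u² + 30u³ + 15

Trying the rational-root candidates, u = 5/6 is a root, so (6u - 5) is a factor; dividing leaves 5u² - 2u - 3.
The remaining quadratic factors as (5u + 3)(u - 1).

(5u + 3)(6u - 5)(u - 1)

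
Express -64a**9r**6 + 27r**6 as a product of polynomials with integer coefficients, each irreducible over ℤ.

Pull out the common factor r**6, leaving -64a**9 + 27.
Recognize a difference of cubes with the parts 3 and 4a**3.

-r**6(4a**3 - 3)(16a**6 + 12a**3 + 9)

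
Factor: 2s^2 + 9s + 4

Need a pair with product 2·4 = 8 and sum 9: that's 8 and 1.
Split the middle term: 2s^2 + 8s + s + 4 = 2s(s + 4) + (s + 4).

(2s + 1)(s + 4)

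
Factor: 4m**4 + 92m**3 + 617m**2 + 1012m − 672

Among the possible rational roots, m = −12 is a root, so (m + 12) is a factor; dividing leaves 4m**3 + 44m**2 + 89m − 56.
Continuing, m = 1/2 is a root, so (2m − 1) divides it; the quotient is 2m**2 + 23m + 56.
The remaining quadratic factors as (m + 8)(2m + 7).

(2m + 7)(2m − 1)(m + 12)(m + 8)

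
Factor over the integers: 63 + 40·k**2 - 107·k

Need a pair with product 40·63 = 2520 and sum -107: that's -35 and -72.
Split the middle term: 40·k**2 - 35·k - 72·k + 63 = 5·k·(8·k - 7) - 9·(8·k - 7).

(5·k - 9)·(8·k - 7)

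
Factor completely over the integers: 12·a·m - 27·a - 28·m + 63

(3·a - 7)·(4·m - 9)

Group as (12·a·m - 27·a) + (-28·m + 63) = 3·a·(4·m - 9) - 7·(4·m - 9).
Both groups share the factor (4·m - 9).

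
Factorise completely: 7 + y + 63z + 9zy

(9z + 1)(y + 7)

Group as (9zy + 63z) + (y + 7) = 9z(y + 7) + (y + 7).
Both groups share the factor (y + 7).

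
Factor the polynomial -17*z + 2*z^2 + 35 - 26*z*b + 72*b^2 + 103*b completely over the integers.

(2*z - 8*b - 7)*(z - 9*b - 5)

Group: 2*z*(z - 9*b - 5) + (-8*b - 7)*(z - 9*b - 5); both groups contain (z - 9*b - 5).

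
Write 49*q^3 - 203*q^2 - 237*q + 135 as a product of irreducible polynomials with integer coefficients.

(7*q + 9)*(7*q - 3)*(q - 5)

By the rational root theorem, q = -9/7 is a root, giving the factor (7*q + 9) and quotient 7*q^2 - 38*q + 15.
The remaining quadratic factors as (q - 5)(7*q - 3).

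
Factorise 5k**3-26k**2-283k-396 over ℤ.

(5k+9)(k+4)(k-11)

By the rational root theorem, k = -9/5 is a root, so (5k+9) is a factor; dividing leaves k**2-7k-44.
The remaining quadratic factors as (k+4)(k-11).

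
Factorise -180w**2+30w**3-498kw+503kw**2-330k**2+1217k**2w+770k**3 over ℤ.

Group: 5k(154k**2+151kw-66k+10w**2-60w) + 3w(154k**2+151kw-66k+10w**2-60w); both groups contain (154k**2+151kw-66k+10w**2-60w), so (5k+3w) is a factor with cofactor 154k**2+151kw-66k+10w**2-60w.
The cofactor groups again: 154k**2+151kw-66k+10w**2-60w = 11k(14k+w-6) + 10w(14k+w-6); both groups contain (14k+w-6), giving (11k+10w)(14k+w-6).

(11k+10w)(14k+w-6)(5k+3w)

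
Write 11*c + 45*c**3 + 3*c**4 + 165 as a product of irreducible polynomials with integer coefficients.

(c + 15)*(3*c**3 + 11)

Group as (3*c**4 + 11*c) + (45*c**3 + 165) = c*(3*c**3 + 11) + 15*(3*c**3 + 11).
Both groups share the factor (3*c**3 + 11).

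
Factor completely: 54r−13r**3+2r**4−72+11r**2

Among the possible rational roots, r = 4 is a root, giving the factor (r−4) and quotient 2r**3−5r**2−9r+18.
Then r = 3/2 is a root, so (2r−3) divides it; the quotient is r**2−r−6.
The remaining quadratic factors as (r−3)(r+2).

(2r−3)(r+2)(r−3)(r−4)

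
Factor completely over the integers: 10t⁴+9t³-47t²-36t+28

(2t-1)(5t+7)(t+2)(t-2)

Among the possible rational roots, t = -2 is a root, giving the factor (t+2) and quotient 10t³-11t²-25t+14.
Next, t = -7/5 is a root, so (5t+7) is a factor; dividing leaves 2t²-5t+2.
The remaining quadratic factors as (t-2)(2t-1).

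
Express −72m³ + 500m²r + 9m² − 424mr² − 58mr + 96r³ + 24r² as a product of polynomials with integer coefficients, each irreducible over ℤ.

Group: 8m(−9m² + 58mr − 24r²) + (−4r − 1)(−9m² + 58mr − 24r²); both groups contain (−9m² + 58mr − 24r²), so (8m − 4r − 1) is a factor with cofactor −9m² + 58mr − 24r².
The cofactor groups again: −9m² + 58mr − 24r² = −9m(m − 6r) + 4r(m − 6r); both groups contain (m − 6r), giving −(9m − 4r)(m − 6r).

−(8m − 4r − 1)(9m − 4r)(m − 6r)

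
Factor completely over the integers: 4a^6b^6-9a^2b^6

a^2b^6(2a^2+3)(2a^2-3)

Factor out a^2b^6 first: what remains is 4a^4-9.
Recognize a difference of squares with the parts 2a^2 and 3.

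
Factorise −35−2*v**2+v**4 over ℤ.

Substitute u = v**2 to get a quadratic in u, then factor.
v**2+5 is irreducible over ℤ (always positive, so no real roots).
v**2−7 is irreducible over ℤ (7 is not a perfect square).

(v**2+5)*(v**2−7)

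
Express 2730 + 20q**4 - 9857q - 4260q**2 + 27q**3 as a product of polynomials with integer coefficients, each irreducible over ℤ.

(4q - 1)(5q + 13)(q + 14)(q - 15)

By the rational root theorem, q = -13/5 is a root, so (5q + 13) divides it; the quotient is 4q**3 - 5q**2 - 839q + 210.
Then q = 15 is a root, giving the factor (q - 15) and quotient 4q**2 + 55q - 14.
The remaining quadratic factors as (4q - 1)(q + 14).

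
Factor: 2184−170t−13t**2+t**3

(t+13)(t−12)(t−14)

Trying the rational-root candidates, t = 12 is a root, so (t−12) divides it; the quotient is t**2−t−182.
The remaining quadratic factors as (t+13)(t−14).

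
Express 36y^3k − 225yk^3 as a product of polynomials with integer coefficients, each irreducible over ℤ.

Factor out 9yk, leaving 4y^2 − 25k^2, which is a difference of two squares.

9ky(2y − 5k)(2y + 5k)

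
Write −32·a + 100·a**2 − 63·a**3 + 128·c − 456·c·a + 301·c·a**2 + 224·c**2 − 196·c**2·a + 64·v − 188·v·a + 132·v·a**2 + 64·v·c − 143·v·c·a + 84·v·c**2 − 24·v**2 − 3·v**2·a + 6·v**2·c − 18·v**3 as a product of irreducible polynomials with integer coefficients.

−(3·v − 7·a + 8)·(2·v + 4·c − a)·(3·v − 7·c + 9·a − 4)

Group: 3·v·(−6·v**2 − 12·v·c + 17·v·a − 16·v + 28·c·a − 32·c − 7·a**2 + 8·a) + (−7·c + 9·a − 4)·(−6·v**2 − 12·v·c + 17·v·a − 16·v + 28·c·a − 32·c − 7·a**2 + 8·a); both groups contain (−6·v**2 − 12·v·c + 17·v·a − 16·v + 28·c·a − 32·c − 7·a**2 + 8·a), so (3·v − 7·c + 9·a − 4) is a factor with cofactor −6·v**2 − 12·v·c + 17·v·a − 16·v + 28·c·a − 32·c − 7·a**2 + 8·a.
The cofactor groups again: −6·v**2 − 12·v·c + 17·v·a − 16·v + 28·c·a − 32·c − 7·a**2 + 8·a = −3·v·(2·v + 4·c − a) + (7·a − 8)·(2·v + 4·c − a); both groups contain (2·v + 4·c − a), giving −(3·v − 7·a + 8)·(2·v + 4·c − a).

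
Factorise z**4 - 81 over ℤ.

(z + 3)*(z - 3)*(z**2 + 9)

Write as (z**2)² − (9)², then factor z**2 - 9 once more.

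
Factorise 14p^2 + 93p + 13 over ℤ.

Need a pair with product 14·13 = 182 and sum 93: that's 2 and 91.
Split the middle term: 14p^2 + 2p + 91p + 13 = 2p(7p + 1) + 13(7p + 1).

(2p + 13)(7p + 1)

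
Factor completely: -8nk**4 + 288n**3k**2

8k**2n(6n - k)(6n + k)

Every term has a factor of 8nk**2. Then 36n**2 - k**2 = (6n)² − (k)².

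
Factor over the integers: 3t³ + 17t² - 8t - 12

Among the possible rational roots, t = 1 is a root, so (t - 1) is a factor; dividing leaves 3t² + 20t + 12.
The remaining quadratic factors as (t + 6)(3t + 2).

(3t + 2)(t + 6)(t - 1)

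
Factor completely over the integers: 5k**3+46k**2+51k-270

(5k-9)(k+5)(k+6)

Trying the rational-root candidates, k = -6 is a root, giving the factor (k+6) and quotient 5k**2+16k-45.
The remaining quadratic factors as (5k-9)(k+5).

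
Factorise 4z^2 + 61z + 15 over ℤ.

Need a pair with product 4·15 = 60 and sum 61: that's 1 and 60.
Split the middle term: 4z^2 + z + 60z + 15 = z(4z + 1) + 15(4z + 1).

(4z + 1)(z + 15)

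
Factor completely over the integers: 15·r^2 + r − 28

Need a pair with product 15·(−28) = −420 and sum 1: that's −20 and 21.
Split the middle term: 15·r^2 − 20·r + 21·r − 28 = 5·r·(3·r − 4) + 7·(3·r − 4).

(3·r − 4)·(5·r + 7)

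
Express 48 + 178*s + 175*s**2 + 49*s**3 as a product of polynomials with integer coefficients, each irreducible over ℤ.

(7*s + 3)*(7*s + 8)*(s + 2)

Testing divisors of the constant over divisors of the leading coefficient, s = -2 is a root, so (s + 2) is a factor; dividing leaves 49*s**2 + 77*s + 24.
The remaining quadratic factors as (7*s + 8)(7*s + 3).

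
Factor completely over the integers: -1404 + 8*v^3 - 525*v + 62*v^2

(2*v - 13)*(4*v + 9)*(v + 12)

Testing divisors of the constant over divisors of the leading coefficient, v = -9/4 is a root, so (4*v + 9) is a factor; dividing leaves 2*v^2 + 11*v - 156.
The remaining quadratic factors as (2*v - 13)(v + 12).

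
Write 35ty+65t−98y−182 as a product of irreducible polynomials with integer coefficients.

Group as (35ty+65t) + (−98y−182) = 5t(7y+13) − 14(7y+13).
Both groups share the factor (7y+13).

(5t−14)(7y+13)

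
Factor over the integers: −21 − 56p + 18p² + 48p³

Group as (48p³ − 56p) + (18p² − 21) = 8p(6p² − 7) + 3(6p² − 7).
Both groups share the factor (6p² − 7).

(8p + 3)(6p² − 7)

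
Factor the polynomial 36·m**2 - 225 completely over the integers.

Factor out 9, leaving 4·m**2 - 25, which is a difference of two squares.

9·(2·m + 5)·(2·m - 5)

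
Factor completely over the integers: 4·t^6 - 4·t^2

Pull out the common factor 4·t^2, leaving t^4 - 1.
Recognize a difference of squares with the parts t^2 and 1.
t^2 - 1 is again a difference of squares: (t - 1)·(t + 1).

4·t^2·(t + 1)·(t - 1)·(t^2 + 1)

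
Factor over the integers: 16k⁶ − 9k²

Factor out k² first: what remains is 16k⁴ − 9.
Recognize a difference of squares with the parts 4k² and 3.

k²(4k² + 3)(4k² − 3)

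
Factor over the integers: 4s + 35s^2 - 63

(5s + 7)(7s - 9)

Need a pair with product 35·(-63) = -2205 and sum 4: that's -45 and 49.
Split the middle term: 35s^2 - 45s + 49s - 63 = 5s(7s - 9) + 7(7s - 9).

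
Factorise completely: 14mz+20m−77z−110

(2m−11)(7z+10)

Group as (14mz+20m) + (−77z−110) = 2m(7z+10) − 11(7z+10).
Both groups share the factor (7z+10).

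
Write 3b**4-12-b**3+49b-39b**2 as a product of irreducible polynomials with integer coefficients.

(3b-1)(b+4)(b-1)(b-3)

Testing divisors of the constant over divisors of the leading coefficient, b = -4 is a root, so (b+4) is a factor; dividing leaves 3b**3-13b**2+13b-3.
Then b = 3 is a root, so (b-3) is a factor; dividing leaves 3b**2-4b+1.
The remaining quadratic factors as (b-1)(3b-1).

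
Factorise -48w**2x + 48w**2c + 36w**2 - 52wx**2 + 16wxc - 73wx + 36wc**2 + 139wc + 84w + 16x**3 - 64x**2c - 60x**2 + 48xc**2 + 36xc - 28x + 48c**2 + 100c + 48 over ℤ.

-(4x - 4c - 3)(4w - x + 3c + 4)(3w + 4x + 4)

Group: 4w(-12wx + 12wc + 9w - 16x**2 + 16xc - 4x + 16c + 12) + (-x + 3c + 4)(-12wx + 12wc + 9w - 16x**2 + 16xc - 4x + 16c + 12); both groups contain (-12wx + 12wc + 9w - 16x**2 + 16xc - 4x + 16c + 12), so (4w - x + 3c + 4) is a factor with cofactor -12wx + 12wc + 9w - 16x**2 + 16xc - 4x + 16c + 12.
The cofactor groups again: -12wx + 12wc + 9w - 16x**2 + 16xc - 4x + 16c + 12 = -4x(3w + 4x + 4) + (4c + 3)(3w + 4x + 4); both groups contain (3w + 4x + 4), giving -(4x - 4c - 3)(3w + 4x + 4).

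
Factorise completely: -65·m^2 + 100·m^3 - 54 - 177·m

Testing divisors of the constant over divisors of the leading coefficient, m = -3/4 is a root, giving the factor (4·m + 3) and quotient 25·m^2 - 35·m - 18.
The remaining quadratic factors as (5·m + 2)(5·m - 9).

(4·m + 3)·(5·m + 2)·(5·m - 9)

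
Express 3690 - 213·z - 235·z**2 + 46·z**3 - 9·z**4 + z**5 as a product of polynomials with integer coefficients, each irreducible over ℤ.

By the rational root theorem, z = 5 is a root, so (z - 5) divides it; the quotient is z**4 - 4·z**3 + 26·z**2 - 105·z - 738.
Next, z = 6 is a root, giving the factor (z - 6) and quotient z**3 + 2·z**2 + 38·z + 123.
Next, z = -3 is a root, so (z + 3) divides it; the quotient is z**2 - z + 41.
The quadratic z**2 - z + 41 has discriminant -163 < 0 and is irreducible over ℤ.

(z + 3)·(z - 5)·(z - 6)·(z**2 - z + 41)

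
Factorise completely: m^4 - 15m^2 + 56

Substitute u = m^2 to get a quadratic in u, then factor.
m^2 - 8 is irreducible over ℤ (8 is not a perfect square).
m^2 - 7 is irreducible over ℤ (7 is not a perfect square).

(m^2 - 7)(m^2 - 8)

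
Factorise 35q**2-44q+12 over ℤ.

Need a pair with product 35·12 = 420 and sum -44: that's -14 and -30.
Split the middle term: 35q**2-14q - 30q+12 = 7q(5q-2) - 6(5q-2).

(5q-2)(7q-6)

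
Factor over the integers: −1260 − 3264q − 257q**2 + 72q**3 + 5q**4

(5q + 2)(q + 15)(q + 6)(q − 7)

By the rational root theorem, q = −6 is a root, giving the factor (q + 6) and quotient 5q**3 + 42q**2 − 509q − 210.
Continuing, q = 7 is a root, so (q − 7) is a factor; dividing leaves 5q**2 + 77q + 30.
The remaining quadratic factors as (5q + 2)(q + 15).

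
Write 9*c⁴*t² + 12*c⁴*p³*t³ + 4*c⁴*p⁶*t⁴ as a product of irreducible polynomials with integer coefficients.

c⁴*t²*(2*p³*t + 3)²

Pull out the common factor c⁴*t², leaving 4*p⁶*t² + 12*p³*t + 9.
Recognize a perfect-square trinomial with the parts 2*p³*t and 3.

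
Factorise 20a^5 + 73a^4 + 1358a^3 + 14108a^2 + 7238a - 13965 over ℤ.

Testing divisors of the constant over divisors of the leading coefficient, a = 3/4 is a root, so (4a - 3) is a factor; dividing leaves 5a^4 + 22a^3 + 356a^2 + 3794a + 4655.
Continuing, a = -7 is a root, so (a + 7) is a factor; dividing leaves 5a^3 - 13a^2 + 447a + 665.
Next, a = -7/5 is a root, so (5a + 7) divides it; the quotient is a^2 - 4a + 95.
The quadratic a^2 - 4a + 95 has discriminant -364 < 0 and is irreducible over ℤ.

(4a - 3)(5a + 7)(a + 7)(a^2 - 4a + 95)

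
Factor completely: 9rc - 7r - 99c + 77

Group as (9rc - 7r) + (-99c + 77) = r(9c - 7) - 11(9c - 7).
Both groups share the factor (9c - 7).

(9c - 7)(r - 11)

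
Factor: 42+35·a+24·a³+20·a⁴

Group as (20·a⁴+35·a) + (24·a³+42) = 5·a·(4·a³+7) + 6·(4·a³+7).
Both groups share the factor (4·a³+7).

(5·a+6)·(4·a³+7)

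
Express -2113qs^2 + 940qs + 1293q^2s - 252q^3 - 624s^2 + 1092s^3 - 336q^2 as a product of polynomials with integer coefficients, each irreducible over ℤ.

-(12q - 13s)(3q - 7s + 4)(7q - 12s)

Group: 3q(-84q^2 + 235qs - 156s^2) + (-7s + 4)(-84q^2 + 235qs - 156s^2); both groups contain (-84q^2 + 235qs - 156s^2), so (3q - 7s + 4) is a factor with cofactor -84q^2 + 235qs - 156s^2.
The cofactor groups again: -84q^2 + 235qs - 156s^2 = -7q(12q - 13s) + 12s(12q - 13s); both groups contain (12q - 13s), giving -(7q - 12s)(12q - 13s).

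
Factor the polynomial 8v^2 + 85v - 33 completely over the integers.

(8v - 3)(v + 11)

Need a pair with product 8·(-33) = -264 and sum 85: that's 88 and -3.
Split the middle term: 8v^2 + 88v - 3v - 33 = 8v(v + 11) - 3(v + 11).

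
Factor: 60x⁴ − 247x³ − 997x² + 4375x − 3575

(3x + 13)(4x − 5)(5x − 11)(x − 5)

Testing divisors of the constant over divisors of the leading coefficient, x = 11/5 is a root, giving the factor (5x − 11) and quotient 12x³ − 23x² − 250x + 325.
Next, x = 5 is a root, giving the factor (x − 5) and quotient 12x² + 37x − 65.
The remaining quadratic factors as (3x + 13)(4x − 5).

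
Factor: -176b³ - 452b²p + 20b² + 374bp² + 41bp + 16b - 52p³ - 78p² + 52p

Group: 4b(-44b² + 30bp + 5b - 4p² - 6p + 4) + 13p(-44b² + 30bp + 5b - 4p² - 6p + 4); both groups contain (-44b² + 30bp + 5b - 4p² - 6p + 4), so (4b + 13p) is a factor with cofactor -44b² + 30bp + 5b - 4p² - 6p + 4.
The cofactor groups again: -44b² + 30bp + 5b - 4p² - 6p + 4 = -4b(11b - 2p - 4) + (2p - 1)(11b - 2p - 4); both groups contain (11b - 2p - 4), giving -(4b - 2p + 1)(11b - 2p - 4).

-(11b - 2p - 4)(4b + 13p)(4b - 2p + 1)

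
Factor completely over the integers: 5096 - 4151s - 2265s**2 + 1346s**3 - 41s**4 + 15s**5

Among the possible rational roots, s = 1 is a root, so (s - 1) divides it; the quotient is 15s**4 - 26s**3 + 1320s**2 - 945s - 5096.
Then s = 7/3 is a root, so (3s - 7) divides it; the quotient is 5s**3 + 3s**2 + 447s + 728.
Continuing, s = -8/5 is a root, so (5s + 8) divides it; the quotient is s**2 - s + 91.
The quadratic s**2 - s + 91 has discriminant -363 < 0 and is irreducible over ℤ.

(3s - 7)(5s + 8)(s - 1)(s**2 - s + 91)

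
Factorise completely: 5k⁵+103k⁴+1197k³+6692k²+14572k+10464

Trying the rational-root candidates, k = -6 is a root, so (k+6) is a factor; dividing leaves 5k⁴+73k³+759k²+2138k+1744.
Next, k = -2 is a root, so (k+2) divides it; the quotient is 5k³+63k²+633k+872.
Then k = -8/5 is a root, so (5k+8) is a factor; dividing leaves k²+11k+109.
The quadratic k²+11k+109 has discriminant -315 < 0 and is irreducible over ℤ.

(5k+8)(k+2)(k+6)(k²+11k+109)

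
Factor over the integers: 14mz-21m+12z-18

(2z-3)(7m+6)

Group as (14mz-21m) + (12z-18) = 7m(2z-3) + 6(2z-3).
Both groups share the factor (2z-3).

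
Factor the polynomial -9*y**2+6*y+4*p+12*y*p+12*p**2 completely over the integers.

-(3*y-6*p-2)*(3*y+2*p)

Group: -3*y*(3*y+2*p) + (6*p+2)*(3*y+2*p); both groups contain (3*y+2*p).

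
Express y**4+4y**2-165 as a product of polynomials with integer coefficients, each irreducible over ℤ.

Substitute u = y**2 to get a quadratic in u, then factor.
y**2-11 is irreducible over ℤ (11 is not a perfect square).
y**2+15 is irreducible over ℤ (always positive, so no real roots).

(y**2+15)(y**2-11)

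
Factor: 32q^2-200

Pull out the common factor 8; 4q^2-25 is a difference of squares.

8(2q+5)(2q-5)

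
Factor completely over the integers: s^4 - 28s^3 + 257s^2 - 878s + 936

(s - 13)(s - 2)(s - 4)(s - 9)

Trying the rational-root candidates, s = 4 is a root, giving the factor (s - 4) and quotient s^3 - 24s^2 + 161s - 234.
Next, s = 9 is a root, giving the factor (s - 9) and quotient s^2 - 15s + 26.
The remaining quadratic factors as (s - 13)(s - 2).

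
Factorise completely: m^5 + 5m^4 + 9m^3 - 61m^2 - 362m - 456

(m + 2)(m + 3)(m - 4)(m^2 + 4m + 19)

Testing divisors of the constant over divisors of the leading coefficient, m = 4 is a root, so (m - 4) is a factor; dividing leaves m^4 + 9m^3 + 45m^2 + 119m + 114.
Continuing, m = -2 is a root, giving the factor (m + 2) and quotient m^3 + 7m^2 + 31m + 57.
Continuing, m = -3 is a root, so (m + 3) divides it; the quotient is m^2 + 4m + 19.
The quadratic m^2 + 4m + 19 has discriminant -60 < 0 and is irreducible over ℤ.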